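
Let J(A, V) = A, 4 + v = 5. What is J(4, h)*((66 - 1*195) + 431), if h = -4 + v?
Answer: 1208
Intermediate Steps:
v = 1 (v = -4 + 5 = 1)
h = -3 (h = -4 + 1 = -3)
J(4, h)*((66 - 1*195) + 431) = 4*((66 - 1*195) + 431) = 4*((66 - 195) + 431) = 4*(-129 + 431) = 4*302 = 1208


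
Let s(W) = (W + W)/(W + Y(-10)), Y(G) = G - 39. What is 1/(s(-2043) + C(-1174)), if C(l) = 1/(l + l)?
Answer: 1228004/2397959 ≈ 0.51210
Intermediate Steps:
Y(G) = -39 + G
C(l) = 1/(2*l)
s(W) = 2*W/(-49 + W) (s(W) = (W + W)/(W + (-39 - 10)) = (2*W)/(W - 49) = (2*W)/(-49 + W) = 2*W/(-49 + W))
1/(s(-2043) + C(-1174)) = 1/(2*(-2043)/(-49 - 2043) + (½)/(-1174)) = 1/(2*(-2043)/(-2092) + (½)*(-1/1174)) = 1/(2*(-2043)*(-1/2092) - 1/2348) = 1/(2043/1046 - 1/2348) = 1/(2397959/1228004) = 1228004/2397959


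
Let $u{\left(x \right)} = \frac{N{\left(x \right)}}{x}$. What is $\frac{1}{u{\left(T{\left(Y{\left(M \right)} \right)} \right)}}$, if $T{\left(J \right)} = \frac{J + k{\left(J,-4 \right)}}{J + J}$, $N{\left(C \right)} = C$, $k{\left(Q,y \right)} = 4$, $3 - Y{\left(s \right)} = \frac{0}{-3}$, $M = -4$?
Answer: $1$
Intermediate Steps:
$Y{\left(s \right)} = 3$ ($Y{\left(s \right)} = 3 - \frac{0}{-3} = 3 - 0 \left(- \frac{1}{3}\right) = 3 - 0 = 3 + 0 = 3$)
$T{\left(J \right)} = \frac{4 + J}{2 J}$ ($T{\left(J \right)} = \frac{J + 4}{J + J} = \frac{4 + J}{2 J}$)
$u{\left(x \right)} = 1$ ($u{\left(x \right)} = \frac{x}{x} = 1$)
$\frac{1}{u{\left(T{\left(Y{\left(M \right)} \right)} \right)}} = 1^{-1} = 1$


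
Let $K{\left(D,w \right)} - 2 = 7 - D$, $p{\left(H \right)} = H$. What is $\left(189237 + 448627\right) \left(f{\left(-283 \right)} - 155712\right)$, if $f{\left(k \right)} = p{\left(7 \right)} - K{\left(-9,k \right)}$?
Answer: $-99330095672$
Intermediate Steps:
$K{\left(D,w \right)} = 9 - D$ ($K{\left(D,w \right)} = 2 - \left(-7 + D\right) = 9 - D$)
$f{\left(k \right)} = -11$ ($f{\left(k \right)} = 7 - \left(9 - -9\right) = 7 - \left(9 + 9\right) = 7 - 18 = -11$)
$\left(189237 + 448627\right) \left(f{\left(-283 \right)} - 155712\right) = \left(189237 + 448627\right) \left(-11 - 155712\right) = 637864 \left(-155723\right) = -99330095672$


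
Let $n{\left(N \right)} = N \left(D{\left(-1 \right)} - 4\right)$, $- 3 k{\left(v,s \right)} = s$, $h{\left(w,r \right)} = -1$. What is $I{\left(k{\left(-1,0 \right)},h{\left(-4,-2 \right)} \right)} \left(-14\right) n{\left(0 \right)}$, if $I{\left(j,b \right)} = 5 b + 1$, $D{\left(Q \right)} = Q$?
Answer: $0$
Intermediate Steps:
$k{\left(v,s \right)} = - \frac{s}{3}$
$n{\left(N \right)} = - 5 N$ ($n{\left(N \right)} = N \left(-1 - 4\right) = N \left(-5\right) = - 5 N$)
$I{\left(j,b \right)} = 1 + 5 b$
$I{\left(k{\left(-1,0 \right)},h{\left(-4,-2 \right)} \right)} \left(-14\right) n{\left(0 \right)} = \left(1 + 5 \left(-1\right)\right) \left(-14\right) \left(\left(-5\right) 0\right) = \left(1 - 5\right) \left(-14\right) 0 = \left(-4\right) \left(-14\right) 0 = 56 \cdot 0 = 0$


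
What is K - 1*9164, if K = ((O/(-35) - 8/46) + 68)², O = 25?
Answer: -120792019/25921 ≈ -4660.0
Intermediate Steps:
K = 116748025/25921 (K = ((25/(-35) - 8/46) + 68)² = ((25*(-1/35) - 8*1/46) + 68)² = ((-5/7 - 4/23) + 68)² = (-143/161 + 68)² = (10805/161)² = 116748025/25921 ≈ 4504.0)
K - 1*9164 = 116748025/25921 - 1*9164 = 116748025/25921 - 9164 = -120792019/25921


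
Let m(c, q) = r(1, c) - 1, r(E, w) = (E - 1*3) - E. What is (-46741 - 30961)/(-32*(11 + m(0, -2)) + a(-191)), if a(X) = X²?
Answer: -77702/36257 ≈ -2.1431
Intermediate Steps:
r(E, w) = -3 (r(E, w) = (E - 3) - E = (-3 + E) - E = -3)
m(c, q) = -4 (m(c, q) = -3 - 1 = -4)
(-46741 - 30961)/(-32*(11 + m(0, -2)) + a(-191)) = (-46741 - 30961)/(-32*(11 - 4) + (-191)²) = -77702/(-32*7 + 36481) = -77702/(-224 + 36481) = -77702/36257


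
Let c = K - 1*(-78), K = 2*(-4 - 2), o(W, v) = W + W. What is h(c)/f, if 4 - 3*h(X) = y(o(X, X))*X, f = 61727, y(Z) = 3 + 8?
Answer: -722/185181 ≈ -0.0038989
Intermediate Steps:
o(W, v) = 2*W
y(Z) = 11
K = -12 (K = 2*(-6) = -12)
c = 66 (c = -12 - 1*(-78) = -12 + 78 = 66)
h(X) = 4/3 - 11*X/3
h(c)/f = (4/3 - 11/3*66)/61727 = (4/3 - 242)*(1/61727) = -722/3*1/61727 = -722/185181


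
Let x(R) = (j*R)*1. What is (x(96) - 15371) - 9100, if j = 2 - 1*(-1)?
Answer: -24183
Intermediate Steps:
j = 3 (j = 2 + 1 = 3)
x(R) = 3*R (x(R) = (3*R)*1 = 3*R)
(x(96) - 15371) - 9100 = (3*96 - 15371) - 9100 = (288 - 15371) - 9100 = -15083 - 9100 = -24183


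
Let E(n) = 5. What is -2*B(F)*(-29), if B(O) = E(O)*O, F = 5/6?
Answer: 725/3 ≈ 241.67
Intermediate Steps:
F = ⅚ (F = 5*(⅙) = ⅚ ≈ 0.83333)
B(O) = 5*O
-2*B(F)*(-29) = -10*5/6*(-29) = -2*25/6*(-29) = -25/3*(-29) = 725/3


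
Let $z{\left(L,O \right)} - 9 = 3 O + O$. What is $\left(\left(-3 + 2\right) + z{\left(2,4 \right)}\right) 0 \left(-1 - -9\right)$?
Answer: $0$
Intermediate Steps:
$z{\left(L,O \right)} = 9 + 4 O$ ($z{\left(L,O \right)} = 9 + \left(3 O + O\right) = 9 + 4 O$)
$\left(\left(-3 + 2\right) + z{\left(2,4 \right)}\right) 0 \left(-1 - -9\right) = \left(\left(-3 + 2\right) + \left(9 + 4 \cdot 4\right)\right) 0 \left(-1 - -9\right) = \left(-1 + \left(9 + 16\right)\right) 0 \left(-1 + 9\right) = \left(-1 + 25\right) 0 \cdot 8 = 24 \cdot 0 \cdot 8 = 0 \cdot 8 = 0$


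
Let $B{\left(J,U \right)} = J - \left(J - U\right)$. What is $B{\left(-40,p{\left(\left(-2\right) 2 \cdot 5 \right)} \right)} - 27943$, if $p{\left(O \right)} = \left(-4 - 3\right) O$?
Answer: $-27803$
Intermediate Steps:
$p{\left(O \right)} = - 7 O$
$B{\left(J,U \right)} = U$
$B{\left(-40,p{\left(\left(-2\right) 2 \cdot 5 \right)} \right)} - 27943 = - 7 \left(-2\right) 2 \cdot 5 - 27943 = - 7 \left(\left(-4\right) 5\right) - 27943 = \left(-7\right) \left(-20\right) - 27943 = 140 - 27943 = -27803$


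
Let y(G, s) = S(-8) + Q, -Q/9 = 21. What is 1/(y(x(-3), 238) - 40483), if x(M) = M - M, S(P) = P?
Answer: -1/40680 ≈ -2.4582e-5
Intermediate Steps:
Q = -189 (Q = -9*21 = -189)
x(M) = 0
y(G, s) = -197 (y(G, s) = -8 - 189 = -197)
1/(y(x(-3), 238) - 40483) = 1/(-197 - 40483) = 1/(-40680) = -1/40680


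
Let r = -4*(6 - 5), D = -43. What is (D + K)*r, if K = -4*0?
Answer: 172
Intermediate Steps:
K = 0
r = -4 (r = -4*1 = -4)
(D + K)*r = (-43 + 0)*(-4) = -43*(-4) = 172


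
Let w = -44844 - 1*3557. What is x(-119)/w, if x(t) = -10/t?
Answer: -10/5759719 ≈ -1.7362e-6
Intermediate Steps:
w = -48401 (w = -44844 - 3557 = -48401)
x(-119)/w = -10/(-119)/(-48401) = -10*(-1/119)*(-1/48401) = (10/119)*(-1/48401) = -10/5759719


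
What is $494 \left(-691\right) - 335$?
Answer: $-341689$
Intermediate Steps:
$494 \left(-691\right) - 335 = -341354 + \left(-406 + 71\right) = -341354 - 335 = -341689$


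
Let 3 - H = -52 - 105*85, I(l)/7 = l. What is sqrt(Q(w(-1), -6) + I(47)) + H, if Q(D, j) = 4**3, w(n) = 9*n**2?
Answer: 8980 + sqrt(393) ≈ 8999.8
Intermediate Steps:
I(l) = 7*l
Q(D, j) = 64
H = 8980 (H = 3 - (-52 - 105*85) = 3 - (-52 - 8925) = 3 - 1*(-8977) = 3 + 8977 = 8980)
sqrt(Q(w(-1), -6) + I(47)) + H = sqrt(64 + 7*47) + 8980 = sqrt(64 + 329) + 8980 = sqrt(393) + 8980 = 8980 + sqrt(393)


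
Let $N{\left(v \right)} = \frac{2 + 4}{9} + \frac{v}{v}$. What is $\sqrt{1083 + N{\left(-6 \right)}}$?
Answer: $\frac{\sqrt{9762}}{3} \approx 32.934$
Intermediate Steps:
$N{\left(v \right)} = \frac{5}{3}$ ($N{\left(v \right)} = 6 \cdot \frac{1}{9} + 1 = \frac{2}{3} + 1 = \frac{5}{3}$)
$\sqrt{1083 + N{\left(-6 \right)}} = \sqrt{1083 + \frac{5}{3}} = \sqrt{\frac{3254}{3}} = \frac{\sqrt{9762}}{3}$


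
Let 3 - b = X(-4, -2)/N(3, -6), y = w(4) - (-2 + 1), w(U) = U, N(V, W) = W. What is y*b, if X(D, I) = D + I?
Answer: 10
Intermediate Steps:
y = 5 (y = 4 - (-2 + 1) = 4 - 1*(-1) = 4 + 1 = 5)
b = 2 (b = 3 - (-4 - 2)/(-6) = 3 - (-6)*(-1)/6 = 3 - 1*1 = 3 - 1 = 2)
y*b = 5*2 = 10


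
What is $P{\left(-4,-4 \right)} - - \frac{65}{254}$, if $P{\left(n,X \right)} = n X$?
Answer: $\frac{4129}{254} \approx 16.256$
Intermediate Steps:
$P{\left(n,X \right)} = X n$
$P{\left(-4,-4 \right)} - - \frac{65}{254} = \left(-4\right) \left(-4\right) - - \frac{65}{254} = 16 - \left(-65\right) \frac{1}{254} = 16 - - \frac{65}{254} = 16 + \frac{65}{254} = \frac{4129}{254}$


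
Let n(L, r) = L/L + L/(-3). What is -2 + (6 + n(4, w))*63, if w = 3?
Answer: 355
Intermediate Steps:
n(L, r) = 1 - L/3 (n(L, r) = 1 + L*(-1/3) = 1 - L/3)
-2 + (6 + n(4, w))*63 = -2 + (6 + (1 - 1/3*4))*63 = -2 + (6 + (1 - 4/3))*63 = -2 + (6 - 1/3)*63 = -2 + (17/3)*63 = -2 + 357 = 355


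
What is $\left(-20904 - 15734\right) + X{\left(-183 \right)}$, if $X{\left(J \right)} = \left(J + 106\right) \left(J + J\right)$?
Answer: $-8456$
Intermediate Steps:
$X{\left(J \right)} = 2 J \left(106 + J\right)$ ($X{\left(J \right)} = \left(106 + J\right) 2 J = 2 J \left(106 + J\right)$)
$\left(-20904 - 15734\right) + X{\left(-183 \right)} = \left(-20904 - 15734\right) + 2 \left(-183\right) \left(106 - 183\right) = -36638 + 2 \left(-183\right) \left(-77\right) = -36638 + 28182 = -8456$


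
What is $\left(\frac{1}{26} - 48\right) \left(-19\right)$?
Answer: $\frac{23693}{26} \approx 911.27$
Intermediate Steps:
$\left(\frac{1}{26} - 48\right) \left(-19\right) = \left(- \frac{1247}{26}\right) \left(-19\right) = \frac{23693}{26}$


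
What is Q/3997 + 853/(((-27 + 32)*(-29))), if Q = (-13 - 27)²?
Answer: -3177441/579565 ≈ -5.4825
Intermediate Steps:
Q = 1600 (Q = (-40)² = 1600)
Q/3997 + 853/(((-27 + 32)*(-29))) = 1600/3997 + 853/(((-27 + 32)*(-29))) = 1600*(1/3997) + 853/((5*(-29))) = 1600/3997 + 853/(-145) = 1600/3997 + 853*(-1/145) = 1600/3997 - 853/145 = -3177441/579565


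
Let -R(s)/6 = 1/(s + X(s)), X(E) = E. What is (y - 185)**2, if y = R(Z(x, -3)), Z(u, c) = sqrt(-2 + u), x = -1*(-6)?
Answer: 139129/4 ≈ 34782.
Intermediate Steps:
x = 6
R(s) = -3/s (R(s) = -6/(s + s) = -6*1/(2*s) = -3/s)
y = -3/2 (y = -3/sqrt(-2 + 6) = -3/(sqrt(4)) = -3/2 ≈ -1.5000)
(y - 185)**2 = (-3/2 - 185)**2 = (-373/2)**2 = 139129/4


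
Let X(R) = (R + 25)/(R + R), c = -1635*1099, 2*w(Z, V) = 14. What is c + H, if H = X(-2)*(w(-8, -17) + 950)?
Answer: -7209471/4 ≈ -1.8024e+6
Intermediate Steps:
w(Z, V) = 7 (w(Z, V) = (½)*14 = 7)
c = -1796865
X(R) = (25 + R)/(2*R) (X(R) = (25 + R)/((2*R)) = (25 + R)*(1/(2*R)) = (25 + R)/(2*R))
H = -22011/4 (H = ((½)*(25 - 2)/(-2))*(7 + 950) = ((½)*(-½)*23)*957 = -23/4*957 = -22011/4 ≈ -5502.8)
c + H = -1796865 - 22011/4 = -7209471/4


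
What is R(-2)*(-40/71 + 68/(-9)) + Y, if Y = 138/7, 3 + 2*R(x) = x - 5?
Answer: 269762/4473 ≈ 60.309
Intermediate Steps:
R(x) = -4 + x/2 (R(x) = -3/2 + (x - 5)/2 = -3/2 + (-5 + x)/2 = -3/2 + (-5/2 + x/2) = -4 + x/2)
Y = 138/7 (Y = 138*(1/7) = 138/7 ≈ 19.714)
R(-2)*(-40/71 + 68/(-9)) + Y = (-4 + (1/2)*(-2))*(-40/71 + 68/(-9)) + 138/7 = (-4 - 1)*(-40*1/71 + 68*(-1/9)) + 138/7 = -5*(-40/71 - 68/9) + 138/7 = -5*(-5188/639) + 138/7 = 25940/639 + 138/7 = 269762/4473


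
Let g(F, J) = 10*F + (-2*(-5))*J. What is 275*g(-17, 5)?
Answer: -33000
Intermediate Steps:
g(F, J) = 10*F + 10*J
275*g(-17, 5) = 275*(10*(-17) + 10*5) = 275*(-170 + 50) = 275*(-120) = -33000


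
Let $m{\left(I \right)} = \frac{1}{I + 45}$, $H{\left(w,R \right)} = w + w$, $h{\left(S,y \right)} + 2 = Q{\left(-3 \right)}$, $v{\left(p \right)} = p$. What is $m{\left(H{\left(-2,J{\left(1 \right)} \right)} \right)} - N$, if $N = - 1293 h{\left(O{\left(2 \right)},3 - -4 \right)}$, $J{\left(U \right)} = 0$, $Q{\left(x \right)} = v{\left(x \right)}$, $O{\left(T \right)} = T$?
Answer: $- \frac{265064}{41} \approx -6465.0$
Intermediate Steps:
$Q{\left(x \right)} = x$
$h{\left(S,y \right)} = -5$ ($h{\left(S,y \right)} = -2 - 3 = -5$)
$H{\left(w,R \right)} = 2 w$
$m{\left(I \right)} = \frac{1}{45 + I}$
$N = 6465$ ($N = \left(-1293\right) \left(-5\right) = 6465$)
$m{\left(H{\left(-2,J{\left(1 \right)} \right)} \right)} - N = \frac{1}{45 + 2 \left(-2\right)} - 6465 = \frac{1}{45 - 4} - 6465 = \frac{1}{41} - 6465 = - \frac{265064}{41}$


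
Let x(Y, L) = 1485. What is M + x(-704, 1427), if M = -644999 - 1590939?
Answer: -2234453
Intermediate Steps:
M = -2235938
M + x(-704, 1427) = -2235938 + 1485 = -2234453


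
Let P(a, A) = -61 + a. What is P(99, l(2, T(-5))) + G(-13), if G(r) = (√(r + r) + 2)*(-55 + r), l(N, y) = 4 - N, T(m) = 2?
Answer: -98 - 68*I*√26 ≈ -98.0 - 346.73*I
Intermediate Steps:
G(r) = (-55 + r)*(2 + √2*√r) (G(r) = (√(2*r) + 2)*(-55 + r) = (√2*√r + 2)*(-55 + r) = (2 + √2*√r)*(-55 + r) = (-55 + r)*(2 + √2*√r))
P(99, l(2, T(-5))) + G(-13) = (-61 + 99) + (-110 + 2*(-13) + √2*(-13)^(3/2) - 55*√2*√(-13)) = 38 + (-110 - 26 + √2*(-13*I*√13) - 55*√2*I*√13) = 38 + (-110 - 26 - 13*I*√26 - 55*I*√26) = 38 + (-136 - 68*I*√26) = -98 - 68*I*√26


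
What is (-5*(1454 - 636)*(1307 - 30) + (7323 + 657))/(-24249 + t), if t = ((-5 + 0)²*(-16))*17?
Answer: 5214950/31049 ≈ 167.96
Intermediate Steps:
t = -6800 (t = ((-5)²*(-16))*17 = (25*(-16))*17 = -400*17 = -6800)
(-5*(1454 - 636)*(1307 - 30) + (7323 + 657))/(-24249 + t) = (-5*(1454 - 636)*(1307 - 30) + (7323 + 657))/(-24249 - 6800) = (-4090*1277 + 7980)/(-31049) = (-5*1044586 + 7980)*(-1/31049) = (-5222930 + 7980)*(-1/31049) = -5214950*(-1/31049) = 5214950/31049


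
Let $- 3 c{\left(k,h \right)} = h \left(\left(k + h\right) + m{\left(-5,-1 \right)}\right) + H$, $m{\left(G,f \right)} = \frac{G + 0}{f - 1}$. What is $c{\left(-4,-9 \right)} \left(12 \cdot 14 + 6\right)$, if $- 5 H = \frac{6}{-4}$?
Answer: $- \frac{27492}{5} \approx -5498.4$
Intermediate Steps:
$H = \frac{3}{10}$ ($H = - \frac{6 \frac{1}{-4}}{5} = - \frac{6 \left(- \frac{1}{4}\right)}{5} = \left(- \frac{1}{5}\right) \left(- \frac{3}{2}\right) = \frac{3}{10} \approx 0.3$)
$m{\left(G,f \right)} = \frac{G}{-1 + f}$
$c{\left(k,h \right)} = - \frac{1}{10} - \frac{h \left(\frac{5}{2} + h + k\right)}{3}$ ($c{\left(k,h \right)} = - \frac{h \left(\left(k + h\right) - \frac{5}{-1 - 1}\right) + \frac{3}{10}}{3} = - \frac{h \left(\left(h + k\right) - \frac{5}{-2}\right) + \frac{3}{10}}{3} = - \frac{h \left(\left(h + k\right) - - \frac{5}{2}\right) + \frac{3}{10}}{3} = - \frac{h \left(\left(h + k\right) + \frac{5}{2}\right) + \frac{3}{10}}{3} = - \frac{h \left(\frac{5}{2} + h + k\right) + \frac{3}{10}}{3} = - \frac{\frac{3}{10} + h \left(\frac{5}{2} + h + k\right)}{3} = - \frac{1}{10} - \frac{h \left(\frac{5}{2} + h + k\right)}{3}$)
$c{\left(-4,-9 \right)} \left(12 \cdot 14 + 6\right) = \left(- \frac{1}{10} - - \frac{15}{2} - \frac{\left(-9\right)^{2}}{3} - \left(-3\right) \left(-4\right)\right) \left(12 \cdot 14 + 6\right) = \left(- \frac{1}{10} + \frac{15}{2} - 27 - 12\right) \left(168 + 6\right) = \left(- \frac{1}{10} + \frac{15}{2} - 27 - 12\right) 174 = \left(- \frac{158}{5}\right) 174 = - \frac{27492}{5}$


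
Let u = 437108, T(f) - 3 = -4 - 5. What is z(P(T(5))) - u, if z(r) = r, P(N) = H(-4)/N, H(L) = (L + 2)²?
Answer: -1311326/3 ≈ -4.3711e+5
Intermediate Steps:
H(L) = (2 + L)²
T(f) = -6 (T(f) = 3 + (-4 - 5) = 3 - 9 = -6)
P(N) = 4/N (P(N) = (2 - 4)²/N = (-2)²/N = 4/N)
z(P(T(5))) - u = 4/(-6) - 1*437108 = 4*(-⅙) - 437108 = -⅔ - 437108 = -1311326/3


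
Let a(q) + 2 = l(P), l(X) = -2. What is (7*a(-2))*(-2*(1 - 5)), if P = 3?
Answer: -224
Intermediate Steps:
a(q) = -4 (a(q) = -2 - 2 = -4)
(7*a(-2))*(-2*(1 - 5)) = (7*(-4))*(-2*(1 - 5)) = -(-56)*(-4) = -28*8 = -224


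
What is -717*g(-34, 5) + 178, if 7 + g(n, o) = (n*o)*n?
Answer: -4139063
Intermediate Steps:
g(n, o) = -7 + o*n² (g(n, o) = -7 + (n*o)*n = -7 + o*n²)
-717*g(-34, 5) + 178 = -717*(-7 + 5*(-34)²) + 178 = -717*(-7 + 5*1156) + 178 = -717*(-7 + 5780) + 178 = -717*5773 + 178 = -4139241 + 178 = -4139063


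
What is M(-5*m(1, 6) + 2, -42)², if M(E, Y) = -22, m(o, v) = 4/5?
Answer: 484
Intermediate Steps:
m(o, v) = ⅘ (m(o, v) = 4*(⅕) = ⅘)
M(-5*m(1, 6) + 2, -42)² = (-22)² = 484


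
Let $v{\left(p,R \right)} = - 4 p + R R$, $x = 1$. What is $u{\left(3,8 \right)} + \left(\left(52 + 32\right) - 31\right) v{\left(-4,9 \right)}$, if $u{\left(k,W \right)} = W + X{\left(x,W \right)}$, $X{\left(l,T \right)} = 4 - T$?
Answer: $5145$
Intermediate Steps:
$v{\left(p,R \right)} = R^{2} - 4 p$ ($v{\left(p,R \right)} = - 4 p + R^{2} = R^{2} - 4 p$)
$u{\left(k,W \right)} = 4$ ($u{\left(k,W \right)} = W - \left(-4 + W\right) = 4$)
$u{\left(3,8 \right)} + \left(\left(52 + 32\right) - 31\right) v{\left(-4,9 \right)} = 4 + \left(\left(52 + 32\right) - 31\right) \left(9^{2} - -16\right) = 4 + \left(84 - 31\right) \left(81 + 16\right) = 4 + 53 \cdot 97 = 4 + 5141 = 5145$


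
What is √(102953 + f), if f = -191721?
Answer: 8*I*√1387 ≈ 297.94*I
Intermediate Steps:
√(102953 + f) = √(102953 - 191721) = √(-88768) = 8*I*√1387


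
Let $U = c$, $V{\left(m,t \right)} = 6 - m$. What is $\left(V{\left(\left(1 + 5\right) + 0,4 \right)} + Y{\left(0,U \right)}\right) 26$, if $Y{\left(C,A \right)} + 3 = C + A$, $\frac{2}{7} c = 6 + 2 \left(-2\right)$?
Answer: $104$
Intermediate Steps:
$c = 7$ ($c = \frac{7 \left(6 + 2 \left(-2\right)\right)}{2} = \frac{7 \left(6 - 4\right)}{2} = \frac{7}{2} \cdot 2 = 7$)
$U = 7$
$Y{\left(C,A \right)} = -3 + A + C$ ($Y{\left(C,A \right)} = -3 + \left(C + A\right) = -3 + \left(A + C\right) = -3 + A + C$)
$\left(V{\left(\left(1 + 5\right) + 0,4 \right)} + Y{\left(0,U \right)}\right) 26 = \left(\left(6 - \left(\left(1 + 5\right) + 0\right)\right) + \left(-3 + 7 + 0\right)\right) 26 = \left(\left(6 - \left(6 + 0\right)\right) + 4\right) 26 = \left(\left(6 - 6\right) + 4\right) 26 = \left(0 + 4\right) 26 = 4 \cdot 26 = 104$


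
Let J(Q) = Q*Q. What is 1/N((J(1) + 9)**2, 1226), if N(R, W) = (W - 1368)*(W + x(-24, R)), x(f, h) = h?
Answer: -1/188292 ≈ -5.3109e-6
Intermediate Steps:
J(Q) = Q**2
N(R, W) = (-1368 + W)*(R + W) (N(R, W) = (W - 1368)*(W + R) = (-1368 + W)*(R + W))
1/N((J(1) + 9)**2, 1226) = 1/(1226**2 - 1368*(1**2 + 9)**2 - 1368*1226 + (1**2 + 9)**2*1226) = 1/(1503076 - 1368*(1 + 9)**2 - 1677168 + (1 + 9)**2*1226) = 1/(1503076 - 1368*10**2 - 1677168 + 10**2*1226) = 1/(1503076 - 1368*100 - 1677168 + 100*1226) = 1/(1503076 - 136800 - 1677168 + 122600) = 1/(-188292) = -1/188292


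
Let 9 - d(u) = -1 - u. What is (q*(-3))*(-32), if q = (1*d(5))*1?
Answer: 1440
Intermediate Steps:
d(u) = 10 + u (d(u) = 9 - (-1 - u) = 9 + (1 + u) = 10 + u)
q = 15 (q = (1*(10 + 5))*1 = (1*15)*1 = 15*1 = 15)
(q*(-3))*(-32) = (15*(-3))*(-32) = -45*(-32) = 1440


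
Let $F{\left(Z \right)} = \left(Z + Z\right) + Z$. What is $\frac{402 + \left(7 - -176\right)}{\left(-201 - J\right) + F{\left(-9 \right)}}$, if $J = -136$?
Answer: $- \frac{585}{92} \approx -6.3587$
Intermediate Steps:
$F{\left(Z \right)} = 3 Z$ ($F{\left(Z \right)} = 2 Z + Z = 3 Z$)
$\frac{402 + \left(7 - -176\right)}{\left(-201 - J\right) + F{\left(-9 \right)}} = \frac{402 + \left(7 - -176\right)}{\left(-201 - -136\right) + 3 \left(-9\right)} = \frac{402 + \left(7 + 176\right)}{\left(-201 + 136\right) - 27} = \frac{402 + 183}{-65 - 27} = \frac{585}{-92} = 585 \left(- \frac{1}{92}\right) = - \frac{585}{92}$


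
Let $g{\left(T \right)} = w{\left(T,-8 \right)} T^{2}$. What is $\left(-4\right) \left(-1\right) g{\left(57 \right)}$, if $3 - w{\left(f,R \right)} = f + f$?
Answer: $-1442556$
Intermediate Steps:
$w{\left(f,R \right)} = 3 - 2 f$ ($w{\left(f,R \right)} = 3 - \left(f + f\right) = 3 - 2 f$)
$g{\left(T \right)} = T^{2} \left(3 - 2 T\right)$ ($g{\left(T \right)} = \left(3 - 2 T\right) T^{2} = T^{2} \left(3 - 2 T\right)$)
$\left(-4\right) \left(-1\right) g{\left(57 \right)} = \left(-4\right) \left(-1\right) 57^{2} \left(3 - 114\right) = 4 \cdot 3249 \left(3 - 114\right) = 4 \cdot 3249 \left(-111\right) = 4 \left(-360639\right) = -1442556$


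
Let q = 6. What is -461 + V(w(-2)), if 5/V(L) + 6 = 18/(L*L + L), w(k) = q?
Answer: -18014/39 ≈ -461.90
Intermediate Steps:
w(k) = 6
V(L) = 5/(-6 + 18/(L + L**2)) (V(L) = 5/(-6 + 18/(L*L + L)) = 5/(-6 + 18/(L**2 + L)) = 5/(-6 + 18/(L + L**2)))
-461 + V(w(-2)) = -461 - 5*6*(1 + 6)/(-18 + 6*6 + 6*6**2) = -461 - 5*6*7/(-18 + 36 + 6*36) = -461 - 5*6*7/(-18 + 36 + 216) = -461 - 5*6*7/234 = -461 - 5*6*1/234*7 = -461 - 35/39 = -18014/39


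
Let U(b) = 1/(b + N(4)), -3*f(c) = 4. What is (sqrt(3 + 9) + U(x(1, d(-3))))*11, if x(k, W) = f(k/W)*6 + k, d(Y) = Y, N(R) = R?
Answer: -11/3 + 22*sqrt(3) ≈ 34.438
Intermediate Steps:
f(c) = -4/3 (f(c) = -1/3*4 = -4/3)
x(k, W) = -8 + k (x(k, W) = -4/3*6 + k = -8 + k)
U(b) = 1/(4 + b) (U(b) = 1/(b + 4) = 1/(4 + b))
(sqrt(3 + 9) + U(x(1, d(-3))))*11 = (sqrt(3 + 9) + 1/(4 + (-8 + 1)))*11 = (sqrt(12) + 1/(4 - 7))*11 = (2*sqrt(3) + 1/(-3))*11 = (2*sqrt(3) - 1/3)*11 = (-1/3 + 2*sqrt(3))*11 = -11/3 + 22*sqrt(3)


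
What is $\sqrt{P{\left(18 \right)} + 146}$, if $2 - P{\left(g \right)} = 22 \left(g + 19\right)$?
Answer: $3 i \sqrt{74} \approx 25.807 i$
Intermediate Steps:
$P{\left(g \right)} = -416 - 22 g$ ($P{\left(g \right)} = 2 - 22 \left(g + 19\right) = 2 - 22 \left(19 + g\right) = 2 - \left(418 + 22 g\right) = -416 - 22 g$)
$\sqrt{P{\left(18 \right)} + 146} = \sqrt{\left(-416 - 396\right) + 146} = \sqrt{-812 + 146} = \sqrt{-666} = 3 i \sqrt{74}$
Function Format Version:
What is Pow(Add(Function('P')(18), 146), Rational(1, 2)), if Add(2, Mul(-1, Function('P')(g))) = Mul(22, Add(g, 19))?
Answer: Mul(3, I, Pow(74, Rational(1, 2))) ≈ Mul(25.807, I)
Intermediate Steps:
Function('P')(g) = Add(-416, Mul(-22, g)) (Function('P')(g) = Add(2, Mul(-1, Mul(22, Add(g, 19)))) = Add(2, Mul(-1, Mul(22, Add(19, g)))) = Add(2, Mul(-1, Add(418, Mul(22, g)))) = Add(2, Add(-418, Mul(-22, g))) = Add(-416, Mul(-22, g)))
Pow(Add(Function('P')(18), 146), Rational(1, 2)) = Pow(Add(Add(-416, Mul(-22, 18)), 146), Rational(1, 2)) = Pow(Add(Add(-416, -396), 146), Rational(1, 2)) = Pow(Add(-812, 146), Rational(1, 2)) = Pow(-666, Rational(1, 2)) = Mul(3, I, Pow(74, Rational(1, 2)))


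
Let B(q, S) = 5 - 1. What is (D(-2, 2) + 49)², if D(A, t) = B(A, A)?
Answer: 2809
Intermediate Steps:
B(q, S) = 4
D(A, t) = 4
(D(-2, 2) + 49)² = (4 + 49)² = 53² = 2809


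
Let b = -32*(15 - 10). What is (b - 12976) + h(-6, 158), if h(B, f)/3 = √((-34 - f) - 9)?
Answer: -13136 + 3*I*√201 ≈ -13136.0 + 42.532*I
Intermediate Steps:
h(B, f) = 3*√(-43 - f) (h(B, f) = 3*√((-34 - f) - 9) = 3*√(-43 - f))
b = -160 (b = -32*5 = -160)
(b - 12976) + h(-6, 158) = (-160 - 12976) + 3*√(-43 - 1*158) = -13136 + 3*√(-43 - 158) = -13136 + 3*√(-201) = -13136 + 3*(I*√201) = -13136 + 3*I*√201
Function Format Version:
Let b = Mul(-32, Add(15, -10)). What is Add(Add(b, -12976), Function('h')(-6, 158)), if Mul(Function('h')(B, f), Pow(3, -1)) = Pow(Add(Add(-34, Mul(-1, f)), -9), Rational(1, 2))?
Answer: Add(-13136, Mul(3, I, Pow(201, Rational(1, 2)))) ≈ Add(-13136., Mul(42.532, I))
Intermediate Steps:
Function('h')(B, f) = Mul(3, Pow(Add(-43, Mul(-1, f)), Rational(1, 2))) (Function('h')(B, f) = Mul(3, Pow(Add(Add(-34, Mul(-1, f)), -9), Rational(1, 2))) = Mul(3, Pow(Add(-43, Mul(-1, f)), Rational(1, 2))))
b = -160 (b = Mul(-32, 5) = -160)
Add(Add(b, -12976), Function('h')(-6, 158)) = Add(Add(-160, -12976), Mul(3, Pow(Add(-43, Mul(-1, 158)), Rational(1, 2)))) = Add(-13136, Mul(3, Pow(Add(-43, -158), Rational(1, 2)))) = Add(-13136, Mul(3, Pow(-201, Rational(1, 2)))) = Add(-13136, Mul(3, Mul(I, Pow(201, Rational(1, 2))))) = Add(-13136, Mul(3, I, Pow(201, Rational(1, 2))))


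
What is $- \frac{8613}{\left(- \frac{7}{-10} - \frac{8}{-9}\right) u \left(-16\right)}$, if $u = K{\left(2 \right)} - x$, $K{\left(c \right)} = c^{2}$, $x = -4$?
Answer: $\frac{35235}{832} \approx 42.35$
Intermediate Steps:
$u = 8$ ($u = 2^{2} - -4 = 4 + 4 = 8$)
$- \frac{8613}{\left(- \frac{7}{-10} - \frac{8}{-9}\right) u \left(-16\right)} = - \frac{8613}{\left(- \frac{7}{-10} - \frac{8}{-9}\right) 8 \left(-16\right)} = - \frac{8613}{\left(\left(-7\right) \left(- \frac{1}{10}\right) - - \frac{8}{9}\right) 8 \left(-16\right)} = - \frac{8613}{\left(\frac{7}{10} + \frac{8}{9}\right) 8 \left(-16\right)} = - \frac{8613}{\frac{143}{90} \cdot 8 \left(-16\right)} = - \frac{8613}{\frac{572}{45} \left(-16\right)} = - \frac{8613}{- \frac{9152}{45}} = \left(-8613\right) \left(- \frac{45}{9152}\right) = \frac{35235}{832}$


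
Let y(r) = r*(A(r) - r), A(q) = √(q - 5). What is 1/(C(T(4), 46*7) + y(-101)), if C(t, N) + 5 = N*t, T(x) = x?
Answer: I/(-8918*I + 101*√106) ≈ -0.00011063 + 1.29e-5*I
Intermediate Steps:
A(q) = √(-5 + q)
C(t, N) = -5 + N*t
y(r) = r*(√(-5 + r) - r)
1/(C(T(4), 46*7) + y(-101)) = 1/((-5 + (46*7)*4) - 101*(√(-5 - 101) - 1*(-101))) = 1/((-5 + 322*4) - 101*(√(-106) + 101)) = 1/((-5 + 1288) - 101*(I*√106 + 101)) = 1/(1283 - 101*(101 + I*√106)) = 1/(1283 + (-10201 - 101*I*√106)) = 1/(-8918 - 101*I*√106)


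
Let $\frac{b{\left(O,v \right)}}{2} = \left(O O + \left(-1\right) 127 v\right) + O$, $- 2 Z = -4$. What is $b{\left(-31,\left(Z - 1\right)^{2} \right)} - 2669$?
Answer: $-1063$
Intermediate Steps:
$Z = 2$ ($Z = \left(- \frac{1}{2}\right) \left(-4\right) = 2$)
$b{\left(O,v \right)} = - 254 v + 2 O + 2 O^{2}$ ($b{\left(O,v \right)} = 2 \left(\left(O O + \left(-1\right) 127 v\right) + O\right) = 2 \left(\left(O^{2} - 127 v\right) + O\right) = 2 \left(O + O^{2} - 127 v\right) = - 254 v + 2 O + 2 O^{2}$)
$b{\left(-31,\left(Z - 1\right)^{2} \right)} - 2669 = \left(- 254 \left(2 - 1\right)^{2} + 2 \left(-31\right) + 2 \left(-31\right)^{2}\right) - 2669 = \left(- 254 \cdot 1^{2} - 62 + 2 \cdot 961\right) - 2669 = \left(\left(-254\right) 1 - 62 + 1922\right) - 2669 = \left(-254 - 62 + 1922\right) - 2669 = 1606 - 2669 = -1063$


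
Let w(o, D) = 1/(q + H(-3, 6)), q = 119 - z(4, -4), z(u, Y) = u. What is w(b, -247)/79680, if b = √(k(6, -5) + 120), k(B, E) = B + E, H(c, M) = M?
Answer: 1/9641280 ≈ 1.0372e-7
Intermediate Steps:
q = 115 (q = 119 - 1*4 = 119 - 4 = 115)
b = 11 (b = √((6 - 5) + 120) = √(1 + 120) = √121 = 11)
w(o, D) = 1/121 (w(o, D) = 1/(115 + 6) = 1/121)
w(b, -247)/79680 = (1/121)/79680 = (1/121)*(1/79680) = 1/9641280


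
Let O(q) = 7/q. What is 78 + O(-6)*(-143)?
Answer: 1469/6 ≈ 244.83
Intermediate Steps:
78 + O(-6)*(-143) = 78 + (7/(-6))*(-143) = 78 + (7*(-⅙))*(-143) = 78 - 7/6*(-143) = 78 + 1001/6 = 1469/6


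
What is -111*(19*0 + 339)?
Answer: -37629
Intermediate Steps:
-111*(19*0 + 339) = -111*(0 + 339) = -111*339 = -37629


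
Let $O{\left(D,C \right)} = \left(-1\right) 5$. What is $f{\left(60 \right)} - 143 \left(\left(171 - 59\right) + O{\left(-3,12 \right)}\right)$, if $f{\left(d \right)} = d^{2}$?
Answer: $-11701$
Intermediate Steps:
$O{\left(D,C \right)} = -5$
$f{\left(60 \right)} - 143 \left(\left(171 - 59\right) + O{\left(-3,12 \right)}\right) = 60^{2} - 143 \left(\left(171 - 59\right) - 5\right) = 3600 - 143 \left(\left(171 - 59\right) - 5\right) = 3600 - 143 \left(112 - 5\right) = 3600 - 143 \cdot 107 = 3600 - 15301 = -11701$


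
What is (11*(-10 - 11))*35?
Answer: -8085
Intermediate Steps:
(11*(-10 - 11))*35 = (11*(-21))*35 = -231*35 = -8085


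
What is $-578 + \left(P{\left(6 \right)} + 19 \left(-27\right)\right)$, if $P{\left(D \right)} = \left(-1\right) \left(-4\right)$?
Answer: $-1087$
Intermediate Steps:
$P{\left(D \right)} = 4$
$-578 + \left(P{\left(6 \right)} + 19 \left(-27\right)\right) = -578 + \left(4 + 19 \left(-27\right)\right) = -578 + \left(4 - 513\right) = -578 - 509 = -1087$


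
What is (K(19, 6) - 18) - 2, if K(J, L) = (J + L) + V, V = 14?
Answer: 19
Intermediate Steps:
K(J, L) = 14 + J + L (K(J, L) = (J + L) + 14 = 14 + J + L)
(K(19, 6) - 18) - 2 = ((14 + 19 + 6) - 18) - 2 = (39 - 18) - 2 = 21 - 2 = 19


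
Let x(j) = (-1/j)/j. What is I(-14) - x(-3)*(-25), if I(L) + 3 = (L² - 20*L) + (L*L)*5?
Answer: 13052/9 ≈ 1450.2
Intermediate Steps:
x(j) = -1/j²
I(L) = -3 - 20*L + 6*L² (I(L) = -3 + ((L² - 20*L) + (L*L)*5) = -3 + ((L² - 20*L) + L²*5) = -3 + ((L² - 20*L) + 5*L²) = -3 + (-20*L + 6*L²) = -3 - 20*L + 6*L²)
I(-14) - x(-3)*(-25) = (-3 - 20*(-14) + 6*(-14)²) - (-1/(-3)²)*(-25) = (-3 + 280 + 6*196) - (-1*⅑)*(-25) = (-3 + 280 + 1176) - (-1)*(-25)/9 = 1453 - 1*25/9 = 1453 - 25/9 = 13052/9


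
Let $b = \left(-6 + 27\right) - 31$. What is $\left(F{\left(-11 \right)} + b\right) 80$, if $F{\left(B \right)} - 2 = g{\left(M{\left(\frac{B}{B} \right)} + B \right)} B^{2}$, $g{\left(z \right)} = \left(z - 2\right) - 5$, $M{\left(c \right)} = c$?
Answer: $-165200$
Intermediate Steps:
$b = -10$ ($b = 21 - 31 = -10$)
$g{\left(z \right)} = -7 + z$ ($g{\left(z \right)} = \left(-2 + z\right) - 5 = -7 + z$)
$F{\left(B \right)} = 2 + B^{2} \left(-6 + B\right)$ ($F{\left(B \right)} = 2 + \left(-7 + \left(\frac{B}{B} + B\right)\right) B^{2} = 2 + \left(-7 + \left(1 + B\right)\right) B^{2} = 2 + \left(-6 + B\right) B^{2} = 2 + B^{2} \left(-6 + B\right)$)
$\left(F{\left(-11 \right)} + b\right) 80 = \left(\left(2 + \left(-11\right)^{2} \left(-6 - 11\right)\right) - 10\right) 80 = \left(\left(2 + 121 \left(-17\right)\right) - 10\right) 80 = \left(\left(2 - 2057\right) - 10\right) 80 = \left(-2055 - 10\right) 80 = \left(-2065\right) 80 = -165200$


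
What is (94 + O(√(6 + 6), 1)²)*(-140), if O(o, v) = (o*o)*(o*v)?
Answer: -255080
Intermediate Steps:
O(o, v) = v*o³ (O(o, v) = o²*(o*v) = v*o³)
(94 + O(√(6 + 6), 1)²)*(-140) = (94 + (1*(√(6 + 6))³)²)*(-140) = (94 + (1*(√12)³)²)*(-140) = (94 + (1*(2*√3)³)²)*(-140) = (94 + (1*(24*√3))²)*(-140) = (94 + (24*√3)²)*(-140) = (94 + 1728)*(-140) = 1822*(-140) = -255080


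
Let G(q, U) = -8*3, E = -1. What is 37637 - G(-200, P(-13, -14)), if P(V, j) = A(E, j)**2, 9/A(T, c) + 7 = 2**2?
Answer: 37661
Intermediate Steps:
A(T, c) = -3 (A(T, c) = 9/(-7 + 2**2) = 9/(-7 + 4) = 9/(-3) = 9*(-1/3) = -3)
P(V, j) = 9 (P(V, j) = (-3)**2 = 9)
G(q, U) = -24
37637 - G(-200, P(-13, -14)) = 37637 - 1*(-24) = 37637 + 24 = 37661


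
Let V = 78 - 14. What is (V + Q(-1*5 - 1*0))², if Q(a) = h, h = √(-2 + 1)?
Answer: (64 + I)² ≈ 4095.0 + 128.0*I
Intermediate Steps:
V = 64
h = I (h = √(-1) = I ≈ 1.0*I)
Q(a) = I
(V + Q(-1*5 - 1*0))² = (64 + I)²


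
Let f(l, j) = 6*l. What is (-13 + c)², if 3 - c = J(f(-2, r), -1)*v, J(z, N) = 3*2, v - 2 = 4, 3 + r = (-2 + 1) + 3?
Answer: 2116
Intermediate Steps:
r = -1 (r = -3 + ((-2 + 1) + 3) = -3 + (-1 + 3) = -3 + 2 = -1)
v = 6 (v = 2 + 4 = 6)
J(z, N) = 6
c = -33 (c = 3 - 6*6 = 3 - 1*36 = 3 - 36 = -33)
(-13 + c)² = (-13 - 33)² = (-46)² = 2116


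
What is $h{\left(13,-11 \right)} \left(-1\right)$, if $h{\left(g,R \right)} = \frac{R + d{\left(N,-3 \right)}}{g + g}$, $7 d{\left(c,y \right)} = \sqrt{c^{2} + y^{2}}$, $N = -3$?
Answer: $\frac{11}{26} - \frac{3 \sqrt{2}}{182} \approx 0.39977$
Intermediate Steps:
$d{\left(c,y \right)} = \frac{\sqrt{c^{2} + y^{2}}}{7}$
$h{\left(g,R \right)} = \frac{R + \frac{3 \sqrt{2}}{7}}{2 g}$ ($h{\left(g,R \right)} = \frac{R + \frac{\sqrt{\left(-3\right)^{2} + \left(-3\right)^{2}}}{7}}{g + g} = \frac{R + \frac{\sqrt{9 + 9}}{7}}{2 g} = \left(R + \frac{\sqrt{18}}{7}\right) \frac{1}{2 g} = \left(R + \frac{3 \sqrt{2}}{7}\right) \frac{1}{2 g} = \frac{R + \frac{3 \sqrt{2}}{7}}{2 g}$)
$h{\left(13,-11 \right)} \left(-1\right) = \frac{3 \sqrt{2} + 7 \left(-11\right)}{14 \cdot 13} \left(-1\right) = \frac{1}{14} \cdot \frac{1}{13} \left(3 \sqrt{2} - 77\right) \left(-1\right) = \frac{1}{14} \cdot \frac{1}{13} \left(-77 + 3 \sqrt{2}\right) \left(-1\right) = \left(- \frac{11}{26} + \frac{3 \sqrt{2}}{182}\right) \left(-1\right) = \frac{11}{26} - \frac{3 \sqrt{2}}{182}$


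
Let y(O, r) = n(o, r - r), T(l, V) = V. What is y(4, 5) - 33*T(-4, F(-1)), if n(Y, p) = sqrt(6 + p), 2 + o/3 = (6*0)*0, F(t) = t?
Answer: 33 + sqrt(6) ≈ 35.449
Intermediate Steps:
o = -6 (o = -6 + 3*((6*0)*0) = -6 + 3*(0*0) = -6 + 3*0 = -6 + 0 = -6)
y(O, r) = sqrt(6) (y(O, r) = sqrt(6 + (r - r)) = sqrt(6 + 0) = sqrt(6))
y(4, 5) - 33*T(-4, F(-1)) = sqrt(6) - 33*(-1) = sqrt(6) + 33 = 33 + sqrt(6)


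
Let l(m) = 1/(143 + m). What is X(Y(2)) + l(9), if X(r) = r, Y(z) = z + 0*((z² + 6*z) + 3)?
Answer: 305/152 ≈ 2.0066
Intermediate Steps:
Y(z) = z (Y(z) = z + 0*(3 + z² + 6*z) = z + 0 = z)
X(Y(2)) + l(9) = 2 + 1/(143 + 9) = 2 + 1/152 = 305/152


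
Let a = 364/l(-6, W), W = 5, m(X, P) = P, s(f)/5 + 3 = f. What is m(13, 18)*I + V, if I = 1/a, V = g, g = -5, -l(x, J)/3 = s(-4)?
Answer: 5/26 ≈ 0.19231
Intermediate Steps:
s(f) = -15 + 5*f
l(x, J) = 105 (l(x, J) = -3*(-15 + 5*(-4)) = -3*(-15 - 20) = -3*(-35) = 105)
a = 52/15 (a = 364/105 = 364*(1/105) = 52/15 ≈ 3.4667)
V = -5
I = 15/52 (I = 1/(52/15) = 15/52 ≈ 0.28846)
m(13, 18)*I + V = 18*(15/52) - 5 = 135/26 - 5 = 5/26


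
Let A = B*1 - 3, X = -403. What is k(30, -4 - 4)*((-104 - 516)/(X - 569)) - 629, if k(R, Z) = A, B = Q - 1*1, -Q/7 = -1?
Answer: -50794/81 ≈ -627.09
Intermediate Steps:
Q = 7 (Q = -7*(-1) = 7)
B = 6 (B = 7 - 1*1 = 7 - 1 = 6)
A = 3 (A = 6*1 - 3 = 6 - 3 = 3)
k(R, Z) = 3
k(30, -4 - 4)*((-104 - 516)/(X - 569)) - 629 = 3*((-104 - 516)/(-403 - 569)) - 629 = 3*(-620/(-972)) - 629 = 3*(-620*(-1/972)) - 629 = 3*(155/243) - 629 = 155/81 - 629 = -50794/81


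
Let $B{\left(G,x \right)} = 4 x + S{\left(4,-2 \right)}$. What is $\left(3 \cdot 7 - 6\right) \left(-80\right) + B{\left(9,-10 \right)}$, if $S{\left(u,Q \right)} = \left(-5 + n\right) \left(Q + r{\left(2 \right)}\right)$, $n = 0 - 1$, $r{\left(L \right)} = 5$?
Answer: $-1258$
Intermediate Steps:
$n = -1$
$S{\left(u,Q \right)} = -30 - 6 Q$ ($S{\left(u,Q \right)} = \left(-5 - 1\right) \left(Q + 5\right) = - 6 \left(5 + Q\right) = -30 - 6 Q$)
$B{\left(G,x \right)} = -18 + 4 x$ ($B{\left(G,x \right)} = 4 x - 18 = -18 + 4 x$)
$\left(3 \cdot 7 - 6\right) \left(-80\right) + B{\left(9,-10 \right)} = \left(3 \cdot 7 - 6\right) \left(-80\right) + \left(-18 + 4 \left(-10\right)\right) = \left(21 - 6\right) \left(-80\right) - 58 = 15 \left(-80\right) - 58 = -1200 - 58 = -1258$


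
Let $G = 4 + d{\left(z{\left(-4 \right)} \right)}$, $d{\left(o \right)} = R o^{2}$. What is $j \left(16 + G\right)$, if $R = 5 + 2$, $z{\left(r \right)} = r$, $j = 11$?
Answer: $1452$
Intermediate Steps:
$R = 7$
$d{\left(o \right)} = 7 o^{2}$
$G = 116$ ($G = 4 + 7 \left(-4\right)^{2} = 4 + 7 \cdot 16 = 4 + 112 = 116$)
$j \left(16 + G\right) = 11 \left(16 + 116\right) = 11 \cdot 132 = 1452$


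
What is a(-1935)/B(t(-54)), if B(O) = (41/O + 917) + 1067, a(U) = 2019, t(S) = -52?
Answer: 104988/103127 ≈ 1.0180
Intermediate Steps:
B(O) = 1984 + 41/O (B(O) = (917 + 41/O) + 1067 = 1984 + 41/O)
a(-1935)/B(t(-54)) = 2019/(1984 + 41/(-52)) = 2019/(1984 + 41*(-1/52)) = 2019/(1984 - 41/52) = 2019/(103127/52) = 2019*(52/103127) = 104988/103127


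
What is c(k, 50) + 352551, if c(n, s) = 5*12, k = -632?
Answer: 352611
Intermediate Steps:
c(n, s) = 60
c(k, 50) + 352551 = 60 + 352551 = 352611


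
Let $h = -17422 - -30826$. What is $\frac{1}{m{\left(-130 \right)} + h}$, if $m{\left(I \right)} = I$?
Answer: $\frac{1}{13274} \approx 7.5335 \cdot 10^{-5}$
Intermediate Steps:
$h = 13404$ ($h = -17422 + 30826 = 13404$)
$\frac{1}{m{\left(-130 \right)} + h} = \frac{1}{-130 + 13404} = \frac{1}{13274}$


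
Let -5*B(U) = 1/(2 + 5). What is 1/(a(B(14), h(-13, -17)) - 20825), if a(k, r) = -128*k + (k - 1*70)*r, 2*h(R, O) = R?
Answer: -70/1425631 ≈ -4.9101e-5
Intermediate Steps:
h(R, O) = R/2
B(U) = -1/35 (B(U) = -1/(5*(2 + 5)) = -⅕/7 = -⅕*⅐ = -1/35)
a(k, r) = -128*k + r*(-70 + k) (a(k, r) = -128*k + (k - 70)*r = -128*k + (-70 + k)*r = -128*k + r*(-70 + k))
1/(a(B(14), h(-13, -17)) - 20825) = 1/((-128*(-1/35) - 35*(-13) - (-13)/70) - 20825) = 1/((128/35 - 70*(-13/2) - 1/35*(-13/2)) - 20825) = 1/((128/35 + 455 + 13/70) - 20825) = 1/(32119/70 - 20825) = 1/(-1425631/70) = -70/1425631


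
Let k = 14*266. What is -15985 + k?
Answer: -12261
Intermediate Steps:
k = 3724
-15985 + k = -15985 + 3724 = -12261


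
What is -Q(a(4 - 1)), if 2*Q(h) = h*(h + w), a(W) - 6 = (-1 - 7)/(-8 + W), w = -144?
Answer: 12958/25 ≈ 518.32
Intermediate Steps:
a(W) = 6 - 8/(-8 + W) (a(W) = 6 + (-1 - 7)/(-8 + W) = 6 - 8/(-8 + W))
Q(h) = h*(-144 + h)/2 (Q(h) = (h*(h - 144))/2 = (h*(-144 + h))/2 = h*(-144 + h)/2)
-Q(a(4 - 1)) = -2*(-28 + 3*(4 - 1))/(-8 + (4 - 1))*(-144 + 2*(-28 + 3*(4 - 1))/(-8 + (4 - 1)))/2 = -2*(-28 + 3*3)/(-8 + 3)*(-144 + 2*(-28 + 3*3)/(-8 + 3))/2 = -2*(-28 + 9)/(-5)*(-144 + 2*(-28 + 9)/(-5))/2 = -2*(-⅕)*(-19)*(-144 + 2*(-⅕)*(-19))/2 = -38*(-144 + 38/5)/(2*5) = -38*(-682)/(2*5*5) = -1*(-12958/25) = 12958/25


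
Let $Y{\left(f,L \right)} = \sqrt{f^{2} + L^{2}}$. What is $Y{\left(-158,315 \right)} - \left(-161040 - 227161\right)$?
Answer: $388201 + \sqrt{124189} \approx 3.8855 \cdot 10^{5}$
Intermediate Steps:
$Y{\left(f,L \right)} = \sqrt{L^{2} + f^{2}}$
$Y{\left(-158,315 \right)} - \left(-161040 - 227161\right) = \sqrt{315^{2} + \left(-158\right)^{2}} - \left(-161040 - 227161\right) = \sqrt{99225 + 24964} - -388201 = \sqrt{124189} + 388201 = 388201 + \sqrt{124189}$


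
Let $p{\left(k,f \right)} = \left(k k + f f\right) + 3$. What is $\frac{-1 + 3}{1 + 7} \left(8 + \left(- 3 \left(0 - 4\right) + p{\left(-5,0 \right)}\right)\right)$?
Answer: $12$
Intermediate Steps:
$p{\left(k,f \right)} = 3 + f^{2} + k^{2}$ ($p{\left(k,f \right)} = \left(k^{2} + f^{2}\right) + 3 = \left(f^{2} + k^{2}\right) + 3 = 3 + f^{2} + k^{2}$)
$\frac{-1 + 3}{1 + 7} \left(8 + \left(- 3 \left(0 - 4\right) + p{\left(-5,0 \right)}\right)\right) = \frac{-1 + 3}{1 + 7} \left(8 + \left(- 3 \left(0 - 4\right) + \left(3 + 0^{2} + \left(-5\right)^{2}\right)\right)\right) = \frac{2}{8} \left(8 + \left(\left(-3\right) \left(-4\right) + \left(3 + 0 + 25\right)\right)\right) = 2 \cdot \frac{1}{8} \left(8 + \left(12 + 28\right)\right) = \frac{8 + 40}{4} = \frac{1}{4} \cdot 48 = 12$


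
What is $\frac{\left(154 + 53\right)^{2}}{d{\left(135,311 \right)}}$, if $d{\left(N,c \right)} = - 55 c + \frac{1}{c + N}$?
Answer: $- \frac{6370218}{2542943} \approx -2.5051$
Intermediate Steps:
$d{\left(N,c \right)} = \frac{1}{N + c} - 55 c$ ($d{\left(N,c \right)} = - 55 c + \frac{1}{N + c} = \frac{1}{N + c} - 55 c$)
$\frac{\left(154 + 53\right)^{2}}{d{\left(135,311 \right)}} = \frac{\left(154 + 53\right)^{2}}{\frac{1}{135 + 311} \left(1 - 55 \cdot 311^{2} - 7425 \cdot 311\right)} = \frac{207^{2}}{\frac{1}{446} \left(1 - 5319655 - 2309175\right)} = \frac{42849}{\frac{1}{446} \left(1 - 5319655 - 2309175\right)} = \frac{42849}{\frac{1}{446} \left(-7628829\right)} = \frac{42849}{- \frac{7628829}{446}} = 42849 \left(- \frac{446}{7628829}\right) = - \frac{6370218}{2542943}$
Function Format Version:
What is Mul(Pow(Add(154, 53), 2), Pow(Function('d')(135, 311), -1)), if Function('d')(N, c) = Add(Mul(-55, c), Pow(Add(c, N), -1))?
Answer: Rational(-6370218, 2542943) ≈ -2.5051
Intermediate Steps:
Function('d')(N, c) = Add(Pow(Add(N, c), -1), Mul(-55, c)) (Function('d')(N, c) = Add(Mul(-55, c), Pow(Add(N, c), -1)) = Add(Pow(Add(N, c), -1), Mul(-55, c)))
Mul(Pow(Add(154, 53), 2), Pow(Function('d')(135, 311), -1)) = Mul(Pow(Add(154, 53), 2), Pow(Mul(Pow(Add(135, 311), -1), Add(1, Mul(-55, Pow(311, 2)), Mul(-55, 135, 311))), -1)) = Mul(Pow(207, 2), Pow(Mul(Pow(446, -1), Add(1, Mul(-55, 96721), -2309175)), -1)) = Mul(42849, Pow(Mul(Rational(1, 446), Add(1, -5319655, -2309175)), -1)) = Mul(42849, Pow(Mul(Rational(1, 446), -7628829), -1)) = Mul(42849, Pow(Rational(-7628829, 446), -1)) = Mul(42849, Rational(-446, 7628829)) = Rational(-6370218, 2542943)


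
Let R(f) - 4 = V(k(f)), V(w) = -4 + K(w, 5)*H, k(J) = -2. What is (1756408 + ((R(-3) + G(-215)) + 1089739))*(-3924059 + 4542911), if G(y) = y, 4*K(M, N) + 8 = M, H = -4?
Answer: 1761216898584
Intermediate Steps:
K(M, N) = -2 + M/4
V(w) = 4 - w (V(w) = -4 + (-2 + w/4)*(-4) = -4 + (8 - w) = 4 - w)
R(f) = 10 (R(f) = 4 + (4 - 1*(-2)) = 4 + (4 + 2) = 4 + 6 = 10)
(1756408 + ((R(-3) + G(-215)) + 1089739))*(-3924059 + 4542911) = (1756408 + ((10 - 215) + 1089739))*(-3924059 + 4542911) = (1756408 + (-205 + 1089739))*618852 = (1756408 + 1089534)*618852 = 2845942*618852 = 1761216898584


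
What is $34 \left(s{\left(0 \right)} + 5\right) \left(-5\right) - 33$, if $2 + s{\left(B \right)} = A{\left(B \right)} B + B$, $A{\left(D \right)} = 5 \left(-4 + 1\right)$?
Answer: $-543$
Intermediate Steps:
$A{\left(D \right)} = -15$ ($A{\left(D \right)} = 5 \left(-3\right) = -15$)
$s{\left(B \right)} = -2 - 14 B$ ($s{\left(B \right)} = -2 + \left(- 15 B + B\right) = -2 - 14 B$)
$34 \left(s{\left(0 \right)} + 5\right) \left(-5\right) - 33 = 34 \left(\left(-2 - 0\right) + 5\right) \left(-5\right) - 33 = 34 \left(\left(-2 + 0\right) + 5\right) \left(-5\right) - 33 = 34 \left(-2 + 5\right) \left(-5\right) - 33 = 34 \cdot 3 \left(-5\right) - 33 = 34 \left(-15\right) - 33 = -510 - 33 = -543$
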